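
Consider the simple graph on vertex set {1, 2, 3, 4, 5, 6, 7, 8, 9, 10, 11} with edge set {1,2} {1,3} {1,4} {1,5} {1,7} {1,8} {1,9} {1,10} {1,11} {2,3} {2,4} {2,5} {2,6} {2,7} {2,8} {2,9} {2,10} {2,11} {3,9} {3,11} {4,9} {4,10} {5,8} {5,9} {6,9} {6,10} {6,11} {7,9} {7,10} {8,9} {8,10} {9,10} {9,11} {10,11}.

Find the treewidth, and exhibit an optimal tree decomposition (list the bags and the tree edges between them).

Treewidth 4.
Bags: B1 = {2, 6, 9, 10, 11}  B2 = {1, 2, 9, 10, 11}  B3 = {1, 2, 8, 9, 10}  B4 = {1, 2, 5, 8, 9}  B5 = {1, 2, 7, 9, 10}  B6 = {1, 2, 4, 9, 10}  B7 = {1, 2, 3, 9, 11}
Tree: B1–B2, B2–B3, B3–B4, B3–B5, B5–B6, B2–B7

Each bag holds 5 vertices, so the decomposition has width 4, which upper-bounds the treewidth. Conversely, {1, 2, 8, 9, 10} is a clique of size 5, and the vertices of any clique must share a bag in every tree decomposition; so some bag has ≥ 5 vertices and tw(G) ≥ 4. Hence tw(G) = 4 exactly.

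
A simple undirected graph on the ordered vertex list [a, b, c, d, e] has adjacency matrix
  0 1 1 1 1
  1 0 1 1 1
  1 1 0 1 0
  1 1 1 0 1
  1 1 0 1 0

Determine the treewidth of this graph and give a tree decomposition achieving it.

Treewidth 3.
One optimal decomposition is:
Bags: B1 = {a, b, d, e}  B2 = {a, b, c, d}
Tree: B1–B2

The largest bag has 4 vertices, giving width 3; this decomposition certifies tw(G) ≤ 3. On the other hand G contains the 4-clique {a, b, d, e}. A clique must lie in a single bag of any decomposition, so no decomposition can have width below 3. Combining the bounds, tw(G) = 3.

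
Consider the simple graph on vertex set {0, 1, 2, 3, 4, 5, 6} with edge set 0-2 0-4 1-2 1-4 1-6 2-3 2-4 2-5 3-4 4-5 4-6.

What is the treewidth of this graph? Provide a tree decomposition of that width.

Every bag has size at most 3, so the width is 3 − 1 = 2 and tw(G) ≤ 2. For the lower bound, the 3 vertices {0, 2, 4} are pairwise adjacent, and any tree decomposition puts a clique entirely inside one bag — forcing width ≥ 2. Hence tw(G) = 2 exactly.

Treewidth 2.
One such decomposition:
Bags: B1 = {1, 2, 4}  B2 = {1, 4, 6}  B3 = {0, 2, 4}  B4 = {2, 4, 5}  B5 = {2, 3, 4}
Tree: B1–B2, B1–B3, B3–B4, B1–B5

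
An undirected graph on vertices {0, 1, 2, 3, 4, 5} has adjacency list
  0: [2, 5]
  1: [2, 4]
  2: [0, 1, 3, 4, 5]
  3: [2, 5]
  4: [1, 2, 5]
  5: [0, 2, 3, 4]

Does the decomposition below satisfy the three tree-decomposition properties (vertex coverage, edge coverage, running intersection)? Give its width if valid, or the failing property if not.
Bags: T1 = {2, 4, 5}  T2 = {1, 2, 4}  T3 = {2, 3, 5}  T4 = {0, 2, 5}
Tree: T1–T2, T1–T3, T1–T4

Every vertex of G appears in some bag (union = {0, 1, 2, 3, 4, 5}); every edge is covered by a bag; and for each vertex v the set of bags containing v is connected in the bag tree. The decomposition is therefore valid. The largest bag has 3 vertices, so the width is 2.

Yes; width 2.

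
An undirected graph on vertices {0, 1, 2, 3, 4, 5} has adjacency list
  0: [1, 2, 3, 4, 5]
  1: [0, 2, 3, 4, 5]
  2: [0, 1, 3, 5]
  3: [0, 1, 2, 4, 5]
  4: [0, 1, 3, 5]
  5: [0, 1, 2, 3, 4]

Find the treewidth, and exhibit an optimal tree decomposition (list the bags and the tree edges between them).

Each bag holds 5 vertices, so the decomposition has width 4, which upper-bounds the treewidth. For the lower bound, the 5 vertices {0, 1, 2, 3, 5} are pairwise adjacent, and any tree decomposition puts a clique entirely inside one bag — forcing width ≥ 4. Hence tw(G) = 4 exactly.

Treewidth 4.
One such decomposition:
Bags: B1 = {0, 1, 3, 4, 5}  B2 = {0, 1, 2, 3, 5}
Tree: B1–B2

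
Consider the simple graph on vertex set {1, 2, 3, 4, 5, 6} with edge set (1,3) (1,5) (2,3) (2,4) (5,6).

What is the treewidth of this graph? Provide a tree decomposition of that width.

Every bag has size at most 2, so the width is 2 − 1 = 1 and tw(G) ≤ 1. G has an edge, so its treewidth is at least 1. The upper and lower bounds meet at 1, so that is the treewidth.

Treewidth 1.
One optimal decomposition is:
Bags: B1 = {5, 6}  B2 = {1, 5}  B3 = {1, 3}  B4 = {2, 3}  B5 = {2, 4}
Tree: B1–B2, B2–B3, B3–B4, B4–B5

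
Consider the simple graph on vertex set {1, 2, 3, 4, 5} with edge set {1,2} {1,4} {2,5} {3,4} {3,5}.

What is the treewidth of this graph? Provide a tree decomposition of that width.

Treewidth 2.
One such decomposition:
Bags: B1 = {1, 2, 4}  B2 = {2, 3, 4}  B3 = {2, 3, 5}
Tree: B1–B2, B2–B3

Each bag holds 3 vertices, so the decomposition has width 2, which upper-bounds the treewidth. Since 2–1–4–3–5–2 is a cycle in G, G is not acyclic. Forests are exactly the graphs of treewidth ≤ 1, so tw(G) ≥ 2. Hence tw(G) = 2 exactly.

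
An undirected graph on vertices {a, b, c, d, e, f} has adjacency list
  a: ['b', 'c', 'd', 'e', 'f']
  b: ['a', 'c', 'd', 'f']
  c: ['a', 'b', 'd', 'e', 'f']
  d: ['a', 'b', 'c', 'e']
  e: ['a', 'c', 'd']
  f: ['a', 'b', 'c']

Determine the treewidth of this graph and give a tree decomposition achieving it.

Each bag holds 4 vertices, so the decomposition has width 3, which upper-bounds the treewidth. For the lower bound, the 4 vertices {a, c, d, e} are pairwise adjacent, and any tree decomposition puts a clique entirely inside one bag — forcing width ≥ 3. Hence tw(G) = 3 exactly.

Treewidth 3.
Bags: B1 = {a, b, c, d}  B2 = {a, b, c, f}  B3 = {a, c, d, e}
Tree: B1–B2, B1–B3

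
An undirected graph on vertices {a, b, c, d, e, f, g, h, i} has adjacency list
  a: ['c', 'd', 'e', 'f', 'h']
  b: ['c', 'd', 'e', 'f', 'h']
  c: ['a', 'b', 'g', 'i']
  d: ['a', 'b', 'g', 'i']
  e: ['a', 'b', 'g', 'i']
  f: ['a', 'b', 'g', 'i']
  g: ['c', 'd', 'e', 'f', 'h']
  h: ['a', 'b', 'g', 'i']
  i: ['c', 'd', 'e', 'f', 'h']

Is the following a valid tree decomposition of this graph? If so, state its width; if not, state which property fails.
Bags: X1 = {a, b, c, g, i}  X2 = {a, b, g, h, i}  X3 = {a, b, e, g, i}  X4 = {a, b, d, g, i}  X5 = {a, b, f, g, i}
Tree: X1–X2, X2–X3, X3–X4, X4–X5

Yes; width 4.

Every vertex of G appears in some bag (union = {a, b, c, d, e, f, g, h, i}); every edge is covered by a bag; and for each vertex v the set of bags containing v is connected in the bag tree. The decomposition is therefore valid. The largest bag has 5 vertices, so the width is 4.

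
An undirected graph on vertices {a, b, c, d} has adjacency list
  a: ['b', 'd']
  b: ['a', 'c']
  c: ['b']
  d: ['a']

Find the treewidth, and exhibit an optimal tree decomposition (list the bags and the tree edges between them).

Treewidth 1.
One such decomposition:
Bags: B1 = {b, c}  B2 = {a, b}  B3 = {a, d}
Tree: B1–B2, B2–B3

Every bag has size at most 2, so the width is 2 − 1 = 1 and tw(G) ≤ 1. Since G has at least one edge (e.g. c–b), it is not an edgeless graph, so tw(G) ≥ 1. Combining the bounds, tw(G) = 1.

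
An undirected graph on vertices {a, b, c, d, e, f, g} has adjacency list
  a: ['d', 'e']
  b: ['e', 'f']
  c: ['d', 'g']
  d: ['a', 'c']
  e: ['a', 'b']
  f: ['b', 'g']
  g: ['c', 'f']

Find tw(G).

2

A width-2 tree decomposition is:
Bags: B1 = {b, e, f}  B2 = {a, e, f}  B3 = {a, d, f}  B4 = {c, d, f}  B5 = {c, f, g}
Tree: B1–B2, B2–B3, B3–B4, B4–B5
The largest bag has 3 vertices, giving width 2; this decomposition certifies tw(G) ≤ 2. For the lower bound, G contains the cycle f–b–e–a–d–c–g–f, so G is not a forest; only forests have treewidth ≤ 1, hence tw(G) ≥ 2. Hence tw(G) = 2 exactly.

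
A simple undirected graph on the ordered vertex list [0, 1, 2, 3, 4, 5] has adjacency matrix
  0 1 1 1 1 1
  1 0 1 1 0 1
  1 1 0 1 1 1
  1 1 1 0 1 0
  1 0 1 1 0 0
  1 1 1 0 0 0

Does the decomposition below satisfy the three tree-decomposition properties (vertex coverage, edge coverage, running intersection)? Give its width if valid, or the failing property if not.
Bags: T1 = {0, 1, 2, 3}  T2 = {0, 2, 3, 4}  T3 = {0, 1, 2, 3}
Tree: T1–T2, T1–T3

No — vertex 5 appears in no bag.

A tree decomposition must satisfy three properties: every vertex lies in some bag; for every edge, both endpoints lie together in some bag; and for every vertex, the bags containing it form a connected subtree. Here vertex 5 appears in no bag, so the decomposition is invalid.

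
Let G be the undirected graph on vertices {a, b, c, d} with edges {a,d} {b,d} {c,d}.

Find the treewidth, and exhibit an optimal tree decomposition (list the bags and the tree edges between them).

Every bag has size at most 2, so the width is 2 − 1 = 1 and tw(G) ≤ 1. G has an edge, so its treewidth is at least 1. The upper and lower bounds meet at 1, so that is the treewidth.

Treewidth 1.
One such decomposition:
Bags: B1 = {b, d}  B2 = {a, d}  B3 = {c, d}
Tree: B1–B2, B2–B3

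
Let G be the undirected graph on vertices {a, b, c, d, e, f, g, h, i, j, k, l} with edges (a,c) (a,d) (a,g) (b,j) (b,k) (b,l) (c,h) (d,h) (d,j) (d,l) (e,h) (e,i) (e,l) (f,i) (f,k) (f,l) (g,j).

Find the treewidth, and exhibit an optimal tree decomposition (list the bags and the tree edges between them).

Every bag has size at most 4, so the width is 4 − 1 = 3 and tw(G) ≤ 3. For the lower bound: the 4 vertex sets {f,i,k}, {b}, {l}, {d,e,h,j} are disjoint, each induces a connected subgraph, and every pair is joined by at least one edge of G. Contracting each set to a single vertex therefore yields K_{4} as a minor, and since treewidth is minor-monotone, tw(G) ≥ tw(K_{4}) = 3. Combining the bounds, tw(G) = 3.

Treewidth 3.
One optimal decomposition is:
Bags: B1 = {b, f, i, k}  B2 = {b, f, i, l}  B3 = {b, e, i, l}  B4 = {b, e, j, l}  B5 = {d, e, j, l}  B6 = {d, e, h, j}  B7 = {d, g, h, j}  B8 = {a, d, g, h}  B9 = {a, c, g, h}
Tree: B1–B2, B2–B3, B3–B4, B4–B5, B5–B6, B6–B7, B7–B8, B8–B9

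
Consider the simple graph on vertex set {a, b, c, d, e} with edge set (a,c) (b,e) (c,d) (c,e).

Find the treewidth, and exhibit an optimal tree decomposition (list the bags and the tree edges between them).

Treewidth 1.
One optimal decomposition is:
Bags: B1 = {a, c}  B2 = {c, d}  B3 = {c, e}  B4 = {b, e}
Tree: B1–B2, B2–B3, B3–B4

Every bag has size at most 2, so the width is 2 − 1 = 1 and tw(G) ≤ 1. G has an edge, so its treewidth is at least 1. Therefore the treewidth is 1.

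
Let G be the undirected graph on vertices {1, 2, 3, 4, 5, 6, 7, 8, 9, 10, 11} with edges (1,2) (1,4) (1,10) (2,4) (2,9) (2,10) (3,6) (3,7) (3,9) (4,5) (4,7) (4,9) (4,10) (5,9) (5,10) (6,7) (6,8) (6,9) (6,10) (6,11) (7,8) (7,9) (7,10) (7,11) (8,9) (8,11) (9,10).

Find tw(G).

3

A width-3 tree decomposition is:
Bags: B1 = {4, 7, 9, 10}  B2 = {2, 4, 9, 10}  B3 = {6, 7, 9, 10}  B4 = {6, 7, 8, 9}  B5 = {6, 7, 8, 11}  B6 = {1, 2, 4, 10}  B7 = {3, 6, 7, 9}  B8 = {4, 5, 9, 10}
Tree: B1–B2, B1–B3, B3–B4, B4–B5, B2–B6, B4–B7, B2–B8
The largest bag has 4 vertices, giving width 3; this decomposition certifies tw(G) ≤ 3. For the lower bound, the 4 vertices {1, 2, 4, 10} are pairwise adjacent, and any tree decomposition puts a clique entirely inside one bag — forcing width ≥ 3. Therefore the treewidth is 3.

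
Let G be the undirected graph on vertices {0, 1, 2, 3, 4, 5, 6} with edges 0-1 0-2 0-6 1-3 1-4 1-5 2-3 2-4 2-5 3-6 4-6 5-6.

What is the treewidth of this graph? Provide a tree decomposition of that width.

Each bag holds 4 vertices, so the decomposition has width 3, which upper-bounds the treewidth. For the lower bound: the 4 vertex sets {1,3}, {2,4}, {6}, {0} are disjoint, each induces a connected subgraph, and every pair is joined by at least one edge of G. Contracting each set to a single vertex therefore yields K_{4} as a minor, and since treewidth is minor-monotone, tw(G) ≥ tw(K_{4}) = 3. Therefore the treewidth is 3.

Treewidth 3.
One optimal decomposition is:
Bags: B1 = {1, 2, 3, 6}  B2 = {1, 2, 4, 6}  B3 = {0, 1, 2, 6}  B4 = {1, 2, 5, 6}
Tree: B1–B2, B2–B3, B3–B4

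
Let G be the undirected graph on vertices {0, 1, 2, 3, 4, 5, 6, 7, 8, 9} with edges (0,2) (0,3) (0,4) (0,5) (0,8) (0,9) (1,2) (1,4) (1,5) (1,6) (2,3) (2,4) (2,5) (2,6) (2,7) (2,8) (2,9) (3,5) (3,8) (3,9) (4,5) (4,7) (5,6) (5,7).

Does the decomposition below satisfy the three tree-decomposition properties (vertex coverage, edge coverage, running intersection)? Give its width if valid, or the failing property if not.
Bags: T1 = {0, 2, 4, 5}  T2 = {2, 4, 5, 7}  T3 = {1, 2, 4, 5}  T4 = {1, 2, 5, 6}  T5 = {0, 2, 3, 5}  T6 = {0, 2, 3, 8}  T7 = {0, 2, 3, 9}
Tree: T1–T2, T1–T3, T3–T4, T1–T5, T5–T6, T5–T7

Yes; width 3.

Vertex coverage: the bags together contain {0, 1, 2, 3, 4, 5, 6, 7, 8, 9}, the full vertex set. Edge coverage: each edge of G has both endpoints in at least one bag. Running intersection: for every vertex, the bags containing it form a connected subtree. All three properties hold, so this is a valid tree decomposition of width max|bag| − 1 = 3, and hence tw(G) ≤ 3.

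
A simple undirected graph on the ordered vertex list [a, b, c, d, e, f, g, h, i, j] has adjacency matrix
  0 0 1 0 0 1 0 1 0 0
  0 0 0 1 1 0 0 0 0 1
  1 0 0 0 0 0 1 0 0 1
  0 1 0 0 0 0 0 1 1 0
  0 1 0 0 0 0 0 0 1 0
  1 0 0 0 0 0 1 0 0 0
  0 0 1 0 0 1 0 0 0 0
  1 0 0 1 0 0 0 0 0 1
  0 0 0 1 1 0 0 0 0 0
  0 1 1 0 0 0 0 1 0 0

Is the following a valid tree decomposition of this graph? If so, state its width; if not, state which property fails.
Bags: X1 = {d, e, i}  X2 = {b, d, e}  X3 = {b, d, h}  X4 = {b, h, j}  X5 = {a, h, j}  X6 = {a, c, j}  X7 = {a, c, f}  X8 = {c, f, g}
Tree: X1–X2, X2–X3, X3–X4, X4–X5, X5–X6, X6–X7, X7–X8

Vertex coverage: the bags together contain {a, b, c, d, e, f, g, h, i, j}, the full vertex set. Edge coverage: each edge of G has both endpoints in at least one bag. Running intersection: for every vertex, the bags containing it form a connected subtree. All three properties hold, so this is a valid tree decomposition of width max|bag| − 1 = 2, and hence tw(G) ≤ 2.

Yes; width 2.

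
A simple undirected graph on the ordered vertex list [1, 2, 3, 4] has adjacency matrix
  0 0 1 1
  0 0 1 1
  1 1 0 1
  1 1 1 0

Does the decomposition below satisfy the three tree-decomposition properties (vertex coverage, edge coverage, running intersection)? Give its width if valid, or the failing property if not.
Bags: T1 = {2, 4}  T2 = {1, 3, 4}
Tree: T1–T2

No — edge (3,2) lies in no bag.

A tree decomposition must satisfy three properties: every vertex lies in some bag; for every edge, both endpoints lie together in some bag; and for every vertex, the bags containing it form a connected subtree. Here edge (3,2) lies in no bag, so the decomposition is invalid.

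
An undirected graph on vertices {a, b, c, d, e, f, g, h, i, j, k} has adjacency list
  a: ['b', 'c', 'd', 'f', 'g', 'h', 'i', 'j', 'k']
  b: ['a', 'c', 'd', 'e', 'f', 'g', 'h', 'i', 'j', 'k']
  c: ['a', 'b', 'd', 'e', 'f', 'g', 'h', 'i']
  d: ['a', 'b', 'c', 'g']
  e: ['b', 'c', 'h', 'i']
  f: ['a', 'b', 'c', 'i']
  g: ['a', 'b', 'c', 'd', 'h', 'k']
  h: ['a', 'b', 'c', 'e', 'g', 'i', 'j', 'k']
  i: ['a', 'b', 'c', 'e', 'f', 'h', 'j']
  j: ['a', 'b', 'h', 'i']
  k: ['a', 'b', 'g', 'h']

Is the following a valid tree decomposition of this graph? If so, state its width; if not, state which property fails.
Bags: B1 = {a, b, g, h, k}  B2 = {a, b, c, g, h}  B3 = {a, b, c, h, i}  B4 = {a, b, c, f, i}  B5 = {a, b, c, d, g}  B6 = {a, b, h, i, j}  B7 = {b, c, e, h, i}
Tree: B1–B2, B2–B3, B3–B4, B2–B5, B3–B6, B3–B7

Vertex coverage: the bags together contain {a, b, c, d, e, f, g, h, i, j, k}, the full vertex set. Edge coverage: each edge of G has both endpoints in at least one bag. Running intersection: for every vertex, the bags containing it form a connected subtree. All three properties hold, so this is a valid tree decomposition of width max|bag| − 1 = 4, and hence tw(G) ≤ 4.

Yes; width 4.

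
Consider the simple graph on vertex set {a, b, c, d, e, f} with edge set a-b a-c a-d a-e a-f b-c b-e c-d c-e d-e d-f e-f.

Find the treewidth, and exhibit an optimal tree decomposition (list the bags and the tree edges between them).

Treewidth 3.
One such decomposition:
Bags: B1 = {a, c, d, e}  B2 = {a, b, c, e}  B3 = {a, d, e, f}
Tree: B1–B2, B1–B3

The largest bag has 4 vertices, giving width 3; this decomposition certifies tw(G) ≤ 3. For the lower bound, the 4 vertices {a, c, d, e} are pairwise adjacent, and any tree decomposition puts a clique entirely inside one bag — forcing width ≥ 3. The upper and lower bounds meet at 3, so that is the treewidth.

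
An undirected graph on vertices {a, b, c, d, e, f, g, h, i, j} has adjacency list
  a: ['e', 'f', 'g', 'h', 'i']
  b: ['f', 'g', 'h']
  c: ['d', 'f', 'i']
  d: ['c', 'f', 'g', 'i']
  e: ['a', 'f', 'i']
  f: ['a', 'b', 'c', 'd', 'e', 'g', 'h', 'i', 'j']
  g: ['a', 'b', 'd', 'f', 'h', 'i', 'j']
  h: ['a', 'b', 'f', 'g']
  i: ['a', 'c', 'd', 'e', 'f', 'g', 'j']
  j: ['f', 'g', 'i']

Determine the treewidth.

3

A width-3 tree decomposition is:
Bags: B1 = {a, f, g, i}  B2 = {a, e, f, i}  B3 = {f, g, i, j}  B4 = {d, f, g, i}  B5 = {a, f, g, h}  B6 = {c, d, f, i}  B7 = {b, f, g, h}
Tree: B1–B2, B1–B3, B1–B4, B1–B5, B4–B6, B5–B7
Each bag holds 4 vertices, so the decomposition has width 3, which upper-bounds the treewidth. On the other hand G contains the 4-clique {a, f, g, h}. A clique must lie in a single bag of any decomposition, so no decomposition can have width below 3. Hence tw(G) = 3 exactly.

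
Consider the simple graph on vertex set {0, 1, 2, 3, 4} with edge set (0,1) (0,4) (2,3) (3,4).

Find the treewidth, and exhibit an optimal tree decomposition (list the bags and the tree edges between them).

Each bag holds 2 vertices, so the decomposition has width 1, which upper-bounds the treewidth. Any graph with an edge has treewidth ≥ 1, and G has the edge 2–3. Therefore the treewidth is 1.

Treewidth 1.
One optimal decomposition is:
Bags: B1 = {2, 3}  B2 = {3, 4}  B3 = {0, 4}  B4 = {0, 1}
Tree: B1–B2, B2–B3, B3–B4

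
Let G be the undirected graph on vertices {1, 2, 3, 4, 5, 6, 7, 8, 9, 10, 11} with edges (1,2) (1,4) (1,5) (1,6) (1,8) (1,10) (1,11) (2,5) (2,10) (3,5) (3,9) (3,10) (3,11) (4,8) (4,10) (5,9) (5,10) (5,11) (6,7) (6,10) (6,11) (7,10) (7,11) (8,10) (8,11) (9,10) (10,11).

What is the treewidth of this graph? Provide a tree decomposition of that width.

Treewidth 3.
One optimal decomposition is:
Bags: B1 = {3, 5, 10, 11}  B2 = {1, 5, 10, 11}  B3 = {1, 2, 5, 10}  B4 = {1, 8, 10, 11}  B5 = {1, 6, 10, 11}  B6 = {3, 5, 9, 10}  B7 = {6, 7, 10, 11}  B8 = {1, 4, 8, 10}
Tree: B1–B2, B2–B3, B2–B4, B4–B5, B1–B6, B5–B7, B4–B8

Every bag has size at most 4, so the width is 4 − 1 = 3 and tw(G) ≤ 3. On the other hand G contains the 4-clique {1, 2, 5, 10}. A clique must lie in a single bag of any decomposition, so no decomposition can have width below 3. Combining the bounds, tw(G) = 3.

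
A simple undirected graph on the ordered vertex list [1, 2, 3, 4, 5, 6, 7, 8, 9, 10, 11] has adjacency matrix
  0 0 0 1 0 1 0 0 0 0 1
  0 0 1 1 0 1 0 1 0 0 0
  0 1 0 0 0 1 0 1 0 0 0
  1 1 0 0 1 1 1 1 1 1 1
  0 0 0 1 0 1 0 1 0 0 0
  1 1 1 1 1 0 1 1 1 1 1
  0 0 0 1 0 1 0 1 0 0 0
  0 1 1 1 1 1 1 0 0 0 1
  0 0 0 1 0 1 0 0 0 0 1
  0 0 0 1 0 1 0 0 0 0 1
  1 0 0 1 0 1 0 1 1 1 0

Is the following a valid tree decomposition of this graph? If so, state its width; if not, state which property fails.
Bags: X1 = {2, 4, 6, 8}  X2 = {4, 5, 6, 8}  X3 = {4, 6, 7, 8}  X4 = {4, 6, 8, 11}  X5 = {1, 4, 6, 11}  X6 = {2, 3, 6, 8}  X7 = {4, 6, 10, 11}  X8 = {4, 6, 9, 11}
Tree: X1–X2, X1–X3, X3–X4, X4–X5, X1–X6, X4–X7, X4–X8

Every vertex of G appears in some bag (union = {1, 2, 3, 4, 5, 6, 7, 8, 9, 10, 11}); every edge is covered by a bag; and for each vertex v the set of bags containing v is connected in the bag tree. The decomposition is therefore valid. The largest bag has 4 vertices, so the width is 3.

Yes; width 3.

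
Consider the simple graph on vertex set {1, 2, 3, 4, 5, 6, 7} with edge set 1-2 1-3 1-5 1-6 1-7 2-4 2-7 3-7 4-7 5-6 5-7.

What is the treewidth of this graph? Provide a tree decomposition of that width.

Every bag has size at most 3, so the width is 3 − 1 = 2 and tw(G) ≤ 2. Conversely, {1, 5, 6} is a clique of size 3, and the vertices of any clique must share a bag in every tree decomposition; so some bag has ≥ 3 vertices and tw(G) ≥ 2. Therefore the treewidth is 2.

Treewidth 2.
One optimal decomposition is:
Bags: B1 = {1, 5, 7}  B2 = {1, 3, 7}  B3 = {1, 2, 7}  B4 = {2, 4, 7}  B5 = {1, 5, 6}
Tree: B1–B2, B1–B3, B3–B4, B1–B5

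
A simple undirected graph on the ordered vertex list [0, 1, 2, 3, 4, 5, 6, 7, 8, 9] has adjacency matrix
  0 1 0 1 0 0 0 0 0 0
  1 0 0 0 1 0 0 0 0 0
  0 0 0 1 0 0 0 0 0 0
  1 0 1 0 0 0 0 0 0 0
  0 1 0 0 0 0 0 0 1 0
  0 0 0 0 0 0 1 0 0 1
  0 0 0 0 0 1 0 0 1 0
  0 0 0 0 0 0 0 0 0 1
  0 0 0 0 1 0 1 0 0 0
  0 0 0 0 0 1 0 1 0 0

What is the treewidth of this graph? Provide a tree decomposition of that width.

Every bag has size at most 2, so the width is 2 − 1 = 1 and tw(G) ≤ 1. Any graph with an edge has treewidth ≥ 1, and G has the edge 2–3. Hence tw(G) = 1 exactly.

Treewidth 1.
One optimal decomposition is:
Bags: B1 = {2, 3}  B2 = {0, 3}  B3 = {0, 1}  B4 = {1, 4}  B5 = {4, 8}  B6 = {6, 8}  B7 = {5, 6}  B8 = {5, 9}  B9 = {7, 9}
Tree: B1–B2, B2–B3, B3–B4, B4–B5, B5–B6, B6–B7, B7–B8, B8–B9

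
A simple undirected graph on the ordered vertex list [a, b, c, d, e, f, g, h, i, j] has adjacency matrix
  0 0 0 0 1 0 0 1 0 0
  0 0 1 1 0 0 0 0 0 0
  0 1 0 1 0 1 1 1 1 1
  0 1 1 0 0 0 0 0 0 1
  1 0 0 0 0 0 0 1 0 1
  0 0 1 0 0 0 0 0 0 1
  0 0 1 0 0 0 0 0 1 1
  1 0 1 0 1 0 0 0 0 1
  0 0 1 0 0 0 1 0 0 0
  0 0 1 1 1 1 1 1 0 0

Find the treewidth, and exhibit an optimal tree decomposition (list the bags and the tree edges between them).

Each bag holds 3 vertices, so the decomposition has width 2, which upper-bounds the treewidth. On the other hand G contains the 3-clique {e, h, j}. A clique must lie in a single bag of any decomposition, so no decomposition can have width below 2. Therefore the treewidth is 2.

Treewidth 2.
One optimal decomposition is:
Bags: B1 = {c, d, j}  B2 = {c, g, j}  B3 = {c, h, j}  B4 = {c, f, j}  B5 = {e, h, j}  B6 = {a, e, h}  B7 = {c, g, i}  B8 = {b, c, d}
Tree: B1–B2, B2–B3, B2–B4, B3–B5, B5–B6, B2–B7, B1–B8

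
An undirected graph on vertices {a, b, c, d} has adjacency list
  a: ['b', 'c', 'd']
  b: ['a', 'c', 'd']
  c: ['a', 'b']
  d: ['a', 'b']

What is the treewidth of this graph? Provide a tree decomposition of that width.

The largest bag has 3 vertices, giving width 2; this decomposition certifies tw(G) ≤ 2. For the lower bound, the 3 vertices {a, b, d} are pairwise adjacent, and any tree decomposition puts a clique entirely inside one bag — forcing width ≥ 2. The upper and lower bounds meet at 2, so that is the treewidth.

Treewidth 2.
Bags: B1 = {a, b, d}  B2 = {a, b, c}
Tree: B1–B2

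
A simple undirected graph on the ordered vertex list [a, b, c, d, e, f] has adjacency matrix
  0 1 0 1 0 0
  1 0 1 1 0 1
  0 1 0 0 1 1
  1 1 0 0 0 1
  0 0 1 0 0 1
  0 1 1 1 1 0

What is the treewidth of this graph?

2

A width-2 tree decomposition is:
Bags: B1 = {b, c, f}  B2 = {b, d, f}  B3 = {a, b, d}  B4 = {c, e, f}
Tree: B1–B2, B2–B3, B1–B4
Every bag has size at most 3, so the width is 3 − 1 = 2 and tw(G) ≤ 2. For the lower bound, the 3 vertices {a, b, d} are pairwise adjacent, and any tree decomposition puts a clique entirely inside one bag — forcing width ≥ 2. Therefore the treewidth is 2.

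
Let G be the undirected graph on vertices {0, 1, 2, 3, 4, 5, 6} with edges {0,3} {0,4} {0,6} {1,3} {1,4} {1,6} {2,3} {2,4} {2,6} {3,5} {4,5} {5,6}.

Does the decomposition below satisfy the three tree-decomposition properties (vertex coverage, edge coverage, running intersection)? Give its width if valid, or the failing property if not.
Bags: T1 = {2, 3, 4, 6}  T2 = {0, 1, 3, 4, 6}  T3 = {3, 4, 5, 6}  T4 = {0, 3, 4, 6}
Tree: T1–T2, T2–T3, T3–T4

A tree decomposition must satisfy three properties: every vertex lies in some bag; for every edge, both endpoints lie together in some bag; and for every vertex, the bags containing it form a connected subtree. Here bags containing vertex 0 are not connected in the tree, so the decomposition is invalid.

No — bags containing vertex 0 are not connected in the tree.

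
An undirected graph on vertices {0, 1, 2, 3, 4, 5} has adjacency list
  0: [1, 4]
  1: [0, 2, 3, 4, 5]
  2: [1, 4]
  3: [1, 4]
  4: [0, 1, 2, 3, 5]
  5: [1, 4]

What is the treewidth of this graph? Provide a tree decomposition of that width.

Every bag has size at most 3, so the width is 3 − 1 = 2 and tw(G) ≤ 2. On the other hand G contains the 3-clique {0, 1, 4}. A clique must lie in a single bag of any decomposition, so no decomposition can have width below 2. Therefore the treewidth is 2.

Treewidth 2.
One optimal decomposition is:
Bags: B1 = {1, 2, 4}  B2 = {1, 3, 4}  B3 = {0, 1, 4}  B4 = {1, 4, 5}
Tree: B1–B2, B1–B3, B2–B4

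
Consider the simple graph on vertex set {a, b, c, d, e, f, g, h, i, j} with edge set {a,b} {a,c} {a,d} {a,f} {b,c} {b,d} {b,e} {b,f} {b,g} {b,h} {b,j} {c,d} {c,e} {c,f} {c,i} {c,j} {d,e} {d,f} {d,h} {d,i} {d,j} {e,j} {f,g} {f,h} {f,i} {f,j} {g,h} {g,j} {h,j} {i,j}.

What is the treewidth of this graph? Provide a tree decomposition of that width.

The largest bag has 5 vertices, giving width 4; this decomposition certifies tw(G) ≤ 4. On the other hand G contains the 5-clique {b, c, d, e, j}. A clique must lie in a single bag of any decomposition, so no decomposition can have width below 4. Hence tw(G) = 4 exactly.

Treewidth 4.
Bags: B1 = {b, c, d, f, j}  B2 = {b, c, d, e, j}  B3 = {a, b, c, d, f}  B4 = {c, d, f, i, j}  B5 = {b, d, f, h, j}  B6 = {b, f, g, h, j}
Tree: B1–B2, B1–B3, B1–B4, B1–B5, B5–B6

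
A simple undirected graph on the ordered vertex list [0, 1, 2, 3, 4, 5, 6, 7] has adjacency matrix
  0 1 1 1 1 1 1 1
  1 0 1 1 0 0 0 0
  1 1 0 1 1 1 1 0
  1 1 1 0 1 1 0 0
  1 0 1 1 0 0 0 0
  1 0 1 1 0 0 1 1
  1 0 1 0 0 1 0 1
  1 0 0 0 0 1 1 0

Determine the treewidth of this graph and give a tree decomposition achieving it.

The largest bag has 4 vertices, giving width 3; this decomposition certifies tw(G) ≤ 3. For the lower bound, the 4 vertices {0, 1, 2, 3} are pairwise adjacent, and any tree decomposition puts a clique entirely inside one bag — forcing width ≥ 3. Combining the bounds, tw(G) = 3.

Treewidth 3.
One such decomposition:
Bags: B1 = {0, 2, 5, 6}  B2 = {0, 2, 3, 5}  B3 = {0, 5, 6, 7}  B4 = {0, 2, 3, 4}  B5 = {0, 1, 2, 3}
Tree: B1–B2, B1–B3, B2–B4, B2–B5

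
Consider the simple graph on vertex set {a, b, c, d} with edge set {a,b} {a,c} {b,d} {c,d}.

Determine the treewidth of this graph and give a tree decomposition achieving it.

Treewidth 2.
Bags: B1 = {a, b, d}  B2 = {a, c, d}
Tree: B1–B2

Each bag holds 3 vertices, so the decomposition has width 2, which upper-bounds the treewidth. For the lower bound, G contains the cycle d–b–a–c–d, so G is not a forest; only forests have treewidth ≤ 1, hence tw(G) ≥ 2. Combining the bounds, tw(G) = 2.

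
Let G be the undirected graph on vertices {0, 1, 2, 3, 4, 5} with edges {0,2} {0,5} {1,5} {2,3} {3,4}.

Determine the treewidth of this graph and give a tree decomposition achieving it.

Each bag holds 2 vertices, so the decomposition has width 1, which upper-bounds the treewidth. Since G has at least one edge (e.g. 4–3), it is not an edgeless graph, so tw(G) ≥ 1. Therefore the treewidth is 1.

Treewidth 1.
Bags: B1 = {3, 4}  B2 = {2, 3}  B3 = {0, 2}  B4 = {0, 5}  B5 = {1, 5}
Tree: B1–B2, B2–B3, B3–B4, B4–B5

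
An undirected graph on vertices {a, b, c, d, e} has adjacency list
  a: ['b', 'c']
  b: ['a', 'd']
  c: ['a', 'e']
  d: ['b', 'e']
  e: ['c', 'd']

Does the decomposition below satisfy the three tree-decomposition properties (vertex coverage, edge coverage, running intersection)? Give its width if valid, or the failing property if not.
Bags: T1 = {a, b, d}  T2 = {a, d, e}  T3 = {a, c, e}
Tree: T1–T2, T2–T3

Yes; width 2.

Checking the three conditions: (i) the bags cover all of {a, b, c, d, e}; (ii) for each edge, some bag contains both endpoints; (iii) the bags containing any fixed vertex form a subtree. All hold, so the decomposition is valid with width 3 − 1 = 2.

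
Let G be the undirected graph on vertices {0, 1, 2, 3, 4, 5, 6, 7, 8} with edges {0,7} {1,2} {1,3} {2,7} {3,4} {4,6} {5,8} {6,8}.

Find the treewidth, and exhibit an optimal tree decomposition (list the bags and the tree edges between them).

Treewidth 1.
Bags: B1 = {0, 7}  B2 = {2, 7}  B3 = {1, 2}  B4 = {1, 3}  B5 = {3, 4}  B6 = {4, 6}  B7 = {6, 8}  B8 = {5, 8}
Tree: B1–B2, B2–B3, B3–B4, B4–B5, B5–B6, B6–B7, B7–B8

Each bag holds 2 vertices, so the decomposition has width 1, which upper-bounds the treewidth. Any graph with an edge has treewidth ≥ 1, and G has the edge 0–7. Combining the bounds, tw(G) = 1.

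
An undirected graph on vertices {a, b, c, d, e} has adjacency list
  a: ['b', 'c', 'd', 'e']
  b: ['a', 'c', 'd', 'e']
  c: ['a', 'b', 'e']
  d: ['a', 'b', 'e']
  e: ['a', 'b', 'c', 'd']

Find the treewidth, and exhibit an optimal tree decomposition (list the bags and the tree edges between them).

Each bag holds 4 vertices, so the decomposition has width 3, which upper-bounds the treewidth. On the other hand G contains the 4-clique {a, b, d, e}. A clique must lie in a single bag of any decomposition, so no decomposition can have width below 3. The upper and lower bounds meet at 3, so that is the treewidth.

Treewidth 3.
One such decomposition:
Bags: B1 = {a, b, c, e}  B2 = {a, b, d, e}
Tree: B1–B2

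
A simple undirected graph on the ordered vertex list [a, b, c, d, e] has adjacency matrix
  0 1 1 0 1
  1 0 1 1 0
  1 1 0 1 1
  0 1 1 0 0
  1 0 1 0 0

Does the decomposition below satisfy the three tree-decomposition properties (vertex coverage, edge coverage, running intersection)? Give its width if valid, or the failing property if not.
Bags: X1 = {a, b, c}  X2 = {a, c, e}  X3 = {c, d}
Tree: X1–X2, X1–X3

No — edge (b,d) lies in no bag.

A tree decomposition must satisfy three properties: every vertex lies in some bag; for every edge, both endpoints lie together in some bag; and for every vertex, the bags containing it form a connected subtree. Here edge (b,d) lies in no bag, so the decomposition is invalid.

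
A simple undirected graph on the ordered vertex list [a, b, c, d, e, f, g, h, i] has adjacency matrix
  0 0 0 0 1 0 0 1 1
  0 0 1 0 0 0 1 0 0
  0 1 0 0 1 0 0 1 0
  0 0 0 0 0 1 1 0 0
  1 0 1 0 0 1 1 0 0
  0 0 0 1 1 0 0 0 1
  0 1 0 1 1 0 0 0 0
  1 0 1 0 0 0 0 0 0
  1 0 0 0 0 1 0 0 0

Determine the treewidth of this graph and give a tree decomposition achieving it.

The largest bag has 4 vertices, giving width 3; this decomposition certifies tw(G) ≤ 3. For the lower bound: the 4 vertex sets {b,c,h}, {a}, {e}, {d,f,g,i} are disjoint, each induces a connected subgraph, and every pair is joined by at least one edge of G. Contracting each set to a single vertex therefore yields K_{4} as a minor, and since treewidth is minor-monotone, tw(G) ≥ tw(K_{4}) = 3. Combining the bounds, tw(G) = 3.

Treewidth 3.
One such decomposition:
Bags: B1 = {a, b, c, h}  B2 = {a, b, c, e}  B3 = {a, b, e, g}  B4 = {a, e, g, i}  B5 = {e, f, g, i}  B6 = {d, f, g, i}
Tree: B1–B2, B2–B3, B3–B4, B4–B5, B5–B6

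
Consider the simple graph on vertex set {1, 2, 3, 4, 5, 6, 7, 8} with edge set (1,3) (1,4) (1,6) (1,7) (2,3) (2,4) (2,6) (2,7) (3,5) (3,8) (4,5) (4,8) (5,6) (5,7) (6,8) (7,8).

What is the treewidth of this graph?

A width-4 tree decomposition is:
Bags: B1 = {1, 3, 4, 6, 7}  B2 = {3, 4, 5, 6, 7}  B3 = {3, 4, 6, 7, 8}  B4 = {2, 3, 4, 6, 7}
Tree: B1–B2, B2–B3, B3–B4
Every bag has size at most 5, so the width is 5 − 1 = 4 and tw(G) ≤ 4. For the lower bound: the 5 vertex sets {1,7}, {4,5}, {3,8}, {6}, {2} are disjoint, each induces a connected subgraph, and every pair is joined by at least one edge of G. Contracting each set to a single vertex therefore yields K_{5} as a minor, and since treewidth is minor-monotone, tw(G) ≥ tw(K_{5}) = 4. Hence tw(G) = 4 exactly.

4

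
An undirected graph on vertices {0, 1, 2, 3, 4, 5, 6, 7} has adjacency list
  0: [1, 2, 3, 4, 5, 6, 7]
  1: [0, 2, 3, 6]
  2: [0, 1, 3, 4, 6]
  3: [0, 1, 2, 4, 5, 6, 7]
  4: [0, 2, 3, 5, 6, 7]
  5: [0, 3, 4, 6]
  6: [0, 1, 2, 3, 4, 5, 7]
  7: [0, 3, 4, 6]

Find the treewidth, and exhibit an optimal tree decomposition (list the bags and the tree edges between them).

The largest bag has 5 vertices, giving width 4; this decomposition certifies tw(G) ≤ 4. On the other hand G contains the 5-clique {0, 1, 2, 3, 6}. A clique must lie in a single bag of any decomposition, so no decomposition can have width below 4. Hence tw(G) = 4 exactly.

Treewidth 4.
One such decomposition:
Bags: B1 = {0, 3, 4, 6, 7}  B2 = {0, 3, 4, 5, 6}  B3 = {0, 2, 3, 4, 6}  B4 = {0, 1, 2, 3, 6}
Tree: B1–B2, B1–B3, B3–B4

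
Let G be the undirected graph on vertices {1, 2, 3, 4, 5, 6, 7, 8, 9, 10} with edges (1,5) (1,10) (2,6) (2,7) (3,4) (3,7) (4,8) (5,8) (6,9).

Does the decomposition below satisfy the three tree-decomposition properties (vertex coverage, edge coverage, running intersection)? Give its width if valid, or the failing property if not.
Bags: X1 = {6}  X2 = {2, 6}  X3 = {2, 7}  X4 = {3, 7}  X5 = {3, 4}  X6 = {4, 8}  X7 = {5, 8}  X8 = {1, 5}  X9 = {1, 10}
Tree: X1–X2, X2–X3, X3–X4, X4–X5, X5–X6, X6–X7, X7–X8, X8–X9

A tree decomposition must satisfy three properties: every vertex lies in some bag; for every edge, both endpoints lie together in some bag; and for every vertex, the bags containing it form a connected subtree. Here vertex 9 appears in no bag, so the decomposition is invalid.

No — vertex 9 appears in no bag.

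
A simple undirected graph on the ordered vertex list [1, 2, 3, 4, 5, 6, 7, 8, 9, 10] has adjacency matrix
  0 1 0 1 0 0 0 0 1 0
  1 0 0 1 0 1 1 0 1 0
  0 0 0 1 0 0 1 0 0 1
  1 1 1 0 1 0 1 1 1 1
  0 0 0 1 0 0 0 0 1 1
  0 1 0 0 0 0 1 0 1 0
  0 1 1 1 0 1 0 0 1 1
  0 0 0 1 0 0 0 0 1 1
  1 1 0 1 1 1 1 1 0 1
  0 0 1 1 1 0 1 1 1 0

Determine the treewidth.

A width-3 tree decomposition is:
Bags: B1 = {2, 4, 7, 9}  B2 = {4, 7, 9, 10}  B3 = {4, 5, 9, 10}  B4 = {1, 2, 4, 9}  B5 = {4, 8, 9, 10}  B6 = {2, 6, 7, 9}  B7 = {3, 4, 7, 10}
Tree: B1–B2, B2–B3, B1–B4, B2–B5, B1–B6, B2–B7
The largest bag has 4 vertices, giving width 3; this decomposition certifies tw(G) ≤ 3. On the other hand G contains the 4-clique {1, 2, 4, 9}. A clique must lie in a single bag of any decomposition, so no decomposition can have width below 3. Therefore the treewidth is 3.

3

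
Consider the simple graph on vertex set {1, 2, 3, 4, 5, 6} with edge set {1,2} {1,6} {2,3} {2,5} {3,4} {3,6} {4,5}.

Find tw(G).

2

A width-2 tree decomposition is:
Bags: B1 = {1, 3, 6}  B2 = {1, 2, 3}  B3 = {2, 3, 4}  B4 = {2, 4, 5}
Tree: B1–B2, B2–B3, B3–B4
Each bag holds 3 vertices, so the decomposition has width 2, which upper-bounds the treewidth. For the lower bound, G contains the cycle 6–1–2–3–6, so G is not a forest; only forests have treewidth ≤ 1, hence tw(G) ≥ 2. Combining the bounds, tw(G) = 2.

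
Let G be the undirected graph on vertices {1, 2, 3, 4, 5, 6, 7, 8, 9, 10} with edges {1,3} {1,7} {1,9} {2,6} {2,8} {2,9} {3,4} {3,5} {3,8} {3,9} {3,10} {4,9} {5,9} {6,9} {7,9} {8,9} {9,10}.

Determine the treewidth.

A width-2 tree decomposition is:
Bags: B1 = {3, 9, 10}  B2 = {3, 4, 9}  B3 = {3, 8, 9}  B4 = {2, 8, 9}  B5 = {3, 5, 9}  B6 = {1, 3, 9}  B7 = {1, 7, 9}  B8 = {2, 6, 9}
Tree: B1–B2, B1–B3, B3–B4, B3–B5, B5–B6, B6–B7, B4–B8
Every bag has size at most 3, so the width is 3 − 1 = 2 and tw(G) ≤ 2. For the lower bound, the 3 vertices {2, 8, 9} are pairwise adjacent, and any tree decomposition puts a clique entirely inside one bag — forcing width ≥ 2. Hence tw(G) = 2 exactly.

2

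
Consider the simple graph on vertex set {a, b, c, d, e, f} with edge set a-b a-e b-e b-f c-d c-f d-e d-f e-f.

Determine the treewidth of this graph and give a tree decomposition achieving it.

Every bag has size at most 3, so the width is 3 − 1 = 2 and tw(G) ≤ 2. For the lower bound, the 3 vertices {a, b, e} are pairwise adjacent, and any tree decomposition puts a clique entirely inside one bag — forcing width ≥ 2. The upper and lower bounds meet at 2, so that is the treewidth.

Treewidth 2.
One optimal decomposition is:
Bags: B1 = {d, e, f}  B2 = {b, e, f}  B3 = {a, b, e}  B4 = {c, d, f}
Tree: B1–B2, B2–B3, B1–B4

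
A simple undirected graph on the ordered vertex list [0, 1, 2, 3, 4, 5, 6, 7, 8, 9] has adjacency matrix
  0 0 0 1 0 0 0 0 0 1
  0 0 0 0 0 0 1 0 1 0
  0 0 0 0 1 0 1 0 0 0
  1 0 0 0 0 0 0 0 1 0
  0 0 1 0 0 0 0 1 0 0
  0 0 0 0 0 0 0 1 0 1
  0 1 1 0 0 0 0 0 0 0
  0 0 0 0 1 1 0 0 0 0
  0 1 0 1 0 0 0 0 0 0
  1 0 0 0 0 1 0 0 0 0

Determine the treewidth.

2

A width-2 tree decomposition is:
Bags: B1 = {1, 3, 8}  B2 = {0, 1, 3}  B3 = {0, 1, 9}  B4 = {1, 5, 9}  B5 = {1, 5, 7}  B6 = {1, 4, 7}  B7 = {1, 2, 4}  B8 = {1, 2, 6}
Tree: B1–B2, B2–B3, B3–B4, B4–B5, B5–B6, B6–B7, B7–B8
Every bag has size at most 3, so the width is 3 − 1 = 2 and tw(G) ≤ 2. Since 1–8–3–0–9–5–7–4–2–6–1 is a cycle in G, G is not acyclic. Forests are exactly the graphs of treewidth ≤ 1, so tw(G) ≥ 2. Combining the bounds, tw(G) = 2.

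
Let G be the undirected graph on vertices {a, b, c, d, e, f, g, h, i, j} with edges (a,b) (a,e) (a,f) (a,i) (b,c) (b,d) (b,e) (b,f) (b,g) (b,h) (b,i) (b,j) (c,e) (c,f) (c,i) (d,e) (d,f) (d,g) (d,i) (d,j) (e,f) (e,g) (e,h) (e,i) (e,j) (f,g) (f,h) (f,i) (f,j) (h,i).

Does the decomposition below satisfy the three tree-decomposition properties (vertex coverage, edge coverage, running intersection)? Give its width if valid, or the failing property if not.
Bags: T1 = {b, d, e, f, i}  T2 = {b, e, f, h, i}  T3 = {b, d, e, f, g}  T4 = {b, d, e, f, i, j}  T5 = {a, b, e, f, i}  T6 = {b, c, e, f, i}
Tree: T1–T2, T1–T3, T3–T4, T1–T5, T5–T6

No — bags containing vertex i are not connected in the tree.

A tree decomposition must satisfy three properties: every vertex lies in some bag; for every edge, both endpoints lie together in some bag; and for every vertex, the bags containing it form a connected subtree. Here bags containing vertex i are not connected in the tree, so the decomposition is invalid.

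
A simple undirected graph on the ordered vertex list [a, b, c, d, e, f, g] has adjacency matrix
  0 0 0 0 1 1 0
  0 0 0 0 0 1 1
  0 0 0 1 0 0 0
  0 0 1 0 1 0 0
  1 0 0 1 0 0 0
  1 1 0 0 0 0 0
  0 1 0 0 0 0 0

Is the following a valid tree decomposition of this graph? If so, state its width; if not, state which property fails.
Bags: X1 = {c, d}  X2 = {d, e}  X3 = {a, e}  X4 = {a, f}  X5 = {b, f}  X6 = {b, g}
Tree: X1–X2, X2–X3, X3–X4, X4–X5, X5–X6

Vertex coverage: the bags together contain {a, b, c, d, e, f, g}, the full vertex set. Edge coverage: each edge of G has both endpoints in at least one bag. Running intersection: for every vertex, the bags containing it form a connected subtree. All three properties hold, so this is a valid tree decomposition of width max|bag| − 1 = 1, and hence tw(G) ≤ 1.

Yes; width 1.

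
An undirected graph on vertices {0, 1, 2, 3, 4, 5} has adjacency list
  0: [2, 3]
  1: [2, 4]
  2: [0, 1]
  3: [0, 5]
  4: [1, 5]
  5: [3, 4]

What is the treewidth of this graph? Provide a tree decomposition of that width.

Every bag has size at most 3, so the width is 3 − 1 = 2 and tw(G) ≤ 2. The edges 2–1–4–5–3–0–2 form a cycle, so G is not a tree and its treewidth is at least 2. Therefore the treewidth is 2.

Treewidth 2.
One optimal decomposition is:
Bags: B1 = {1, 2, 4}  B2 = {2, 4, 5}  B3 = {2, 3, 5}  B4 = {0, 2, 3}
Tree: B1–B2, B2–B3, B3–B4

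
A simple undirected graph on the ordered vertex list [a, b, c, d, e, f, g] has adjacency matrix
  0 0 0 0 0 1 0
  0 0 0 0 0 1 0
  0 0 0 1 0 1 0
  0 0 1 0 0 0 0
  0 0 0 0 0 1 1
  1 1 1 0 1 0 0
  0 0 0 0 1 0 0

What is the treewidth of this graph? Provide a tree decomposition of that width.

Each bag holds 2 vertices, so the decomposition has width 1, which upper-bounds the treewidth. Since G has at least one edge (e.g. c–f), it is not an edgeless graph, so tw(G) ≥ 1. Hence tw(G) = 1 exactly.

Treewidth 1.
One such decomposition:
Bags: B1 = {c, f}  B2 = {e, f}  B3 = {e, g}  B4 = {c, d}  B5 = {b, f}  B6 = {a, f}
Tree: B1–B2, B2–B3, B1–B4, B2–B5, B1–B6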